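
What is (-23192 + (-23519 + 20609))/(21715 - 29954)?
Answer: 26102/8239 ≈ 3.1681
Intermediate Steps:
(-23192 + (-23519 + 20609))/(21715 - 29954) = (-23192 - 2910)/(-8239) = -26102*(-1/8239) = 26102/8239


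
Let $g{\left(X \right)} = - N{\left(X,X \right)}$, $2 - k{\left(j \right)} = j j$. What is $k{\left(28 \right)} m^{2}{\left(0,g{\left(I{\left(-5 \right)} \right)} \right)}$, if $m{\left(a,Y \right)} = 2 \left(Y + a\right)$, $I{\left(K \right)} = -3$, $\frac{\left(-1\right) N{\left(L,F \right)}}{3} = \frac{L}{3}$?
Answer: $-28152$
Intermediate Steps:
$N{\left(L,F \right)} = - L$ ($N{\left(L,F \right)} = - 3 \frac{L}{3} = - L$)
$k{\left(j \right)} = 2 - j^{2}$ ($k{\left(j \right)} = 2 - j j = 2 - j^{2}$)
$g{\left(X \right)} = X$ ($g{\left(X \right)} = - \left(-1\right) X = X$)
$m{\left(a,Y \right)} = 2 Y + 2 a$
$k{\left(28 \right)} m^{2}{\left(0,g{\left(I{\left(-5 \right)} \right)} \right)} = \left(2 - 28^{2}\right) \left(2 \left(-3\right) + 2 \cdot 0\right)^{2} = \left(2 - 784\right) \left(-6 + 0\right)^{2} = \left(2 - 784\right) \left(-6\right)^{2} = \left(-782\right) 36 = -28152$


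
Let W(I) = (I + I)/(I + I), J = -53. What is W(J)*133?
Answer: 133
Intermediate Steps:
W(I) = 1 (W(I) = (2*I)/((2*I)) = (2*I)*(1/(2*I)) = 1)
W(J)*133 = 1*133 = 133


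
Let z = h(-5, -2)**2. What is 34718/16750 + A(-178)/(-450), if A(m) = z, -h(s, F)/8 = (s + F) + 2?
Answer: -111769/75375 ≈ -1.4828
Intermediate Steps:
h(s, F) = -16 - 8*F - 8*s (h(s, F) = -8*((s + F) + 2) = -8*((F + s) + 2) = -8*(2 + F + s) = -16 - 8*F - 8*s)
z = 1600 (z = (-16 - 8*(-2) - 8*(-5))**2 = (-16 + 16 + 40)**2 = 40**2 = 1600)
A(m) = 1600
34718/16750 + A(-178)/(-450) = 34718/16750 + 1600/(-450) = 34718*(1/16750) + 1600*(-1/450) = 17359/8375 - 32/9 = -111769/75375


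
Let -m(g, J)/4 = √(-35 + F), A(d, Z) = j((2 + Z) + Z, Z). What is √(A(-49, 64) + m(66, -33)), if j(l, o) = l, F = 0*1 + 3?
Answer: √(130 - 16*I*√2) ≈ 11.445 - 0.98857*I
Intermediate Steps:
F = 3 (F = 0 + 3 = 3)
A(d, Z) = 2 + 2*Z (A(d, Z) = (2 + Z) + Z = 2 + 2*Z)
m(g, J) = -16*I*√2 (m(g, J) = -4*√(-35 + 3) = -16*I*√2)
√(A(-49, 64) + m(66, -33)) = √((2 + 2*64) - 16*I*√2) = √((2 + 128) - 16*I*√2) = √(130 - 16*I*√2)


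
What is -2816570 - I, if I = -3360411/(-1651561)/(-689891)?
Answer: -3209191605026870659/1139397069851 ≈ -2.8166e+6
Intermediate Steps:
I = -3360411/1139397069851 (I = -3360411*(-1/1651561)*(-1/689891) = (3360411/1651561)*(-1/689891) = -3360411/1139397069851 ≈ -2.9493e-6)
-2816570 - I = -2816570 - 1*(-3360411/1139397069851) = -2816570 + 3360411/1139397069851 = -3209191605026870659/1139397069851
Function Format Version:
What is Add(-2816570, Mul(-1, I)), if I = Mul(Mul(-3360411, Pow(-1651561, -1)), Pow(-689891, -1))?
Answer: Rational(-3209191605026870659, 1139397069851) ≈ -2.8166e+6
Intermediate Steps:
I = Rational(-3360411, 1139397069851) (I = Mul(Mul(-3360411, Rational(-1, 1651561)), Rational(-1, 689891)) = Mul(Rational(3360411, 1651561), Rational(-1, 689891)) = Rational(-3360411, 1139397069851) ≈ -2.9493e-6)
Add(-2816570, Mul(-1, I)) = Add(-2816570, Mul(-1, Rational(-3360411, 1139397069851))) = Add(-2816570, Rational(3360411, 1139397069851)) = Rational(-3209191605026870659, 1139397069851)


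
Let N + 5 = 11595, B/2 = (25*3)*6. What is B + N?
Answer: 12490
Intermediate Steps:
B = 900 (B = 2*((25*3)*6) = 2*(75*6) = 2*450 = 900)
N = 11590 (N = -5 + 11595 = 11590)
B + N = 900 + 11590 = 12490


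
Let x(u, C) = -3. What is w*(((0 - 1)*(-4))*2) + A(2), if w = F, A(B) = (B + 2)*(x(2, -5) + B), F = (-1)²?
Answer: 4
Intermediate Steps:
F = 1
A(B) = (-3 + B)*(2 + B) (A(B) = (B + 2)*(-3 + B) = (2 + B)*(-3 + B) = (-3 + B)*(2 + B))
w = 1
w*(((0 - 1)*(-4))*2) + A(2) = 1*(((0 - 1)*(-4))*2) + (-6 + 2² - 1*2) = 1*(-1*(-4)*2) + (-6 + 4 - 2) = 1*(4*2) - 4 = 1*8 - 4 = 8 - 4 = 4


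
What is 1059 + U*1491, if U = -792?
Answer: -1179813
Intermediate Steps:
1059 + U*1491 = 1059 - 792*1491 = 1059 - 1180872 = -1179813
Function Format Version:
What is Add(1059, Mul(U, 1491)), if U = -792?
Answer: -1179813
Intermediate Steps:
Add(1059, Mul(U, 1491)) = Add(1059, Mul(-792, 1491)) = Add(1059, -1180872) = -1179813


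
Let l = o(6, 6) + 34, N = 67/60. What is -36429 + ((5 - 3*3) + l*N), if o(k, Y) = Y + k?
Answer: -1091449/30 ≈ -36382.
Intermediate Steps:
N = 67/60 (N = 67*(1/60) = 67/60 ≈ 1.1167)
l = 46 (l = (6 + 6) + 34 = 12 + 34 = 46)
-36429 + ((5 - 3*3) + l*N) = -36429 + ((5 - 3*3) + 46*(67/60)) = -36429 + ((5 - 9) + 1541/30) = -36429 + (-4 + 1541/30) = -36429 + 1421/30 = -1091449/30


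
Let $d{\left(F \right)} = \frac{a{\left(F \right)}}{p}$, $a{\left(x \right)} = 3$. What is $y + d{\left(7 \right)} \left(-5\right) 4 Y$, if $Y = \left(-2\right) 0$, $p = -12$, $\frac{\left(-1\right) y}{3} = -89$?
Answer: $267$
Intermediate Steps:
$y = 267$ ($y = \left(-3\right) \left(-89\right) = 267$)
$d{\left(F \right)} = - \frac{1}{4}$ ($d{\left(F \right)} = \frac{3}{-12} = 3 \left(- \frac{1}{12}\right) = - \frac{1}{4}$)
$Y = 0$
$y + d{\left(7 \right)} \left(-5\right) 4 Y = 267 - \frac{\left(-5\right) 4 \cdot 0}{4} = 267 - \frac{\left(-20\right) 0}{4} = 267 - 0 = 267 + 0 = 267$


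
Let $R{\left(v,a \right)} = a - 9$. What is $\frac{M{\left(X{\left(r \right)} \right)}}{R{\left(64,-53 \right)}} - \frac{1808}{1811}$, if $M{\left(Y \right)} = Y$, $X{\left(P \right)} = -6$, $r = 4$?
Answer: $- \frac{50615}{56141} \approx -0.90157$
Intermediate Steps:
$R{\left(v,a \right)} = -9 + a$
$\frac{M{\left(X{\left(r \right)} \right)}}{R{\left(64,-53 \right)}} - \frac{1808}{1811} = - \frac{6}{-9 - 53} - \frac{1808}{1811} = - \frac{6}{-62} - \frac{1808}{1811} = \left(-6\right) \left(- \frac{1}{62}\right) - \frac{1808}{1811} = \frac{3}{31} - \frac{1808}{1811} = - \frac{50615}{56141}$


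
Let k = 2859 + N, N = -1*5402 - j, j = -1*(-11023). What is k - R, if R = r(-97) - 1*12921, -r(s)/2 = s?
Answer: -839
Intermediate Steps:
j = 11023
r(s) = -2*s
N = -16425 (N = -1*5402 - 1*11023 = -5402 - 11023 = -16425)
k = -13566 (k = 2859 - 16425 = -13566)
R = -12727 (R = -2*(-97) - 1*12921 = 194 - 12921 = -12727)
k - R = -13566 - 1*(-12727) = -13566 + 12727 = -839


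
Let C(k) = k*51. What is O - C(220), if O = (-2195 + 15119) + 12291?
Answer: 13995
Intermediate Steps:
C(k) = 51*k
O = 25215 (O = 12924 + 12291 = 25215)
O - C(220) = 25215 - 51*220 = 25215 - 1*11220 = 25215 - 11220 = 13995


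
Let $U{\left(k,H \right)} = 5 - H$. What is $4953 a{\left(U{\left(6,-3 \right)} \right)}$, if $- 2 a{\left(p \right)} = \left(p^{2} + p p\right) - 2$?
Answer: $-312039$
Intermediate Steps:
$a{\left(p \right)} = 1 - p^{2}$ ($a{\left(p \right)} = - \frac{\left(p^{2} + p p\right) - 2}{2} = - \frac{\left(p^{2} + p^{2}\right) - 2}{2} = - \frac{2 p^{2} - 2}{2} = - \frac{-2 + 2 p^{2}}{2} = 1 - p^{2}$)
$4953 a{\left(U{\left(6,-3 \right)} \right)} = 4953 \left(1 - \left(5 - -3\right)^{2}\right) = 4953 \left(1 - \left(5 + 3\right)^{2}\right) = 4953 \left(1 - 8^{2}\right) = 4953 \left(1 - 64\right) = 4953 \left(-63\right) = -312039$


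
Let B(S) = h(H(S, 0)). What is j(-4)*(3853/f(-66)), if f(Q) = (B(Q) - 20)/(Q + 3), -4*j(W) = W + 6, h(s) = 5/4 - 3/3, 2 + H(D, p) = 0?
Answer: -485478/79 ≈ -6145.3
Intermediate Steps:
H(D, p) = -2 (H(D, p) = -2 + 0 = -2)
h(s) = 1/4 (h(s) = 5*(1/4) - 3*1/3 = 5/4 - 1 = 1/4)
B(S) = 1/4
j(W) = -3/2 - W/4 (j(W) = -(W + 6)/4 = -(6 + W)/4 = -3/2 - W/4)
f(Q) = -79/(4*(3 + Q)) (f(Q) = (1/4 - 20)/(Q + 3) = -79/(4*(3 + Q)))
j(-4)*(3853/f(-66)) = (-3/2 - 1/4*(-4))*(3853/((-79/(12 + 4*(-66))))) = (-3/2 + 1)*(3853/((-79/(12 - 264)))) = -3853/(2*((-79/(-252)))) = -3853/(2*((-79*(-1/252)))) = -3853/(2*79/252) = -3853*252/(2*79) = -1/2*970956/79 = -485478/79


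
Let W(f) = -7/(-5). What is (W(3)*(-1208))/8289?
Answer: -8456/41445 ≈ -0.20403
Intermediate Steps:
W(f) = 7/5 (W(f) = -7*(-⅕) = 7/5)
(W(3)*(-1208))/8289 = ((7/5)*(-1208))/8289 = -8456/5*1/8289 = -8456/41445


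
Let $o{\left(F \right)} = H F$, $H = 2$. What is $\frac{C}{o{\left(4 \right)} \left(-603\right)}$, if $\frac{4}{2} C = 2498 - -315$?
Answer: $- \frac{2813}{9648} \approx -0.29156$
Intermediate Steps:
$o{\left(F \right)} = 2 F$
$C = \frac{2813}{2}$ ($C = \frac{2498 - -315}{2} = \frac{2498 + 315}{2} = \frac{1}{2} \cdot 2813 = \frac{2813}{2} \approx 1406.5$)
$\frac{C}{o{\left(4 \right)} \left(-603\right)} = \frac{2813}{2 \cdot 2 \cdot 4 \left(-603\right)} = \frac{2813}{2 \cdot 8 \left(-603\right)} = \frac{2813}{2 \left(-4824\right)} = \frac{2813}{2} \left(- \frac{1}{4824}\right) = - \frac{2813}{9648}$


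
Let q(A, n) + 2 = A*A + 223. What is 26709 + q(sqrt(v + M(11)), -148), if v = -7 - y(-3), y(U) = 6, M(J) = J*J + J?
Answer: 27049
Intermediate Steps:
M(J) = J + J**2 (M(J) = J**2 + J = J + J**2)
v = -13 (v = -7 - 1*6 = -7 - 6 = -13)
q(A, n) = 221 + A**2 (q(A, n) = -2 + (A*A + 223) = -2 + (A**2 + 223) = -2 + (223 + A**2) = 221 + A**2)
26709 + q(sqrt(v + M(11)), -148) = 26709 + (221 + (sqrt(-13 + 11*(1 + 11)))**2) = 26709 + (221 + (sqrt(-13 + 11*12))**2) = 26709 + (221 + (sqrt(-13 + 132))**2) = 26709 + (221 + (sqrt(119))**2) = 26709 + (221 + 119) = 26709 + 340 = 27049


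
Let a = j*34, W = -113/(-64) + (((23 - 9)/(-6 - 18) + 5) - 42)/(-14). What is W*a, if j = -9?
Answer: -305031/224 ≈ -1361.7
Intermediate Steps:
W = 5981/1344 (W = -113*(-1/64) + ((14/(-24) + 5) - 42)*(-1/14) = 113/64 + ((14*(-1/24) + 5) - 42)*(-1/14) = 113/64 + ((-7/12 + 5) - 42)*(-1/14) = 113/64 + (53/12 - 42)*(-1/14) = 113/64 - 451/12*(-1/14) = 113/64 + 451/168 = 5981/1344 ≈ 4.4501)
a = -306 (a = -9*34 = -306)
W*a = (5981/1344)*(-306) = -305031/224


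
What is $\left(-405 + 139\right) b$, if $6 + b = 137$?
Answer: $-34846$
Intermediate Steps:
$b = 131$ ($b = -6 + 137 = 131$)
$\left(-405 + 139\right) b = \left(-405 + 139\right) 131 = \left(-266\right) 131 = -34846$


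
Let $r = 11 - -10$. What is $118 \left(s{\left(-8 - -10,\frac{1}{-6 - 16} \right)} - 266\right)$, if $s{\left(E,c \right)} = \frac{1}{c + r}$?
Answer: $- \frac{14467272}{461} \approx -31382.0$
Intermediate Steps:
$r = 21$ ($r = 11 + 10 = 21$)
$s{\left(E,c \right)} = \frac{1}{21 + c}$ ($s{\left(E,c \right)} = \frac{1}{c + 21} = \frac{1}{21 + c}$)
$118 \left(s{\left(-8 - -10,\frac{1}{-6 - 16} \right)} - 266\right) = 118 \left(\frac{1}{21 + \frac{1}{-6 - 16}} - 266\right) = 118 \left(\frac{1}{21 + \frac{1}{-22}} - 266\right) = 118 \left(\frac{1}{21 - \frac{1}{22}} - 266\right) = 118 \left(\frac{1}{\frac{461}{22}} - 266\right) = 118 \left(\frac{22}{461} - 266\right) = 118 \left(- \frac{122604}{461}\right) = - \frac{14467272}{461}$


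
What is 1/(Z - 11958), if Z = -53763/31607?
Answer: -31607/378010269 ≈ -8.3614e-5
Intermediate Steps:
Z = -53763/31607 (Z = -53763*1/31607 = -53763/31607 ≈ -1.7010)
1/(Z - 11958) = 1/(-53763/31607 - 11958) = 1/(-378010269/31607) = -31607/378010269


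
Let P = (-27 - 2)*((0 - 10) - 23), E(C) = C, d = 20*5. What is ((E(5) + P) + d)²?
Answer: 1127844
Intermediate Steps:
d = 100
P = 957 (P = -29*(-10 - 23) = -29*(-33) = 957)
((E(5) + P) + d)² = ((5 + 957) + 100)² = (962 + 100)² = 1062² = 1127844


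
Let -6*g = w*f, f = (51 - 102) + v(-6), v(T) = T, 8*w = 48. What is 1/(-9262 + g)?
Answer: -1/9205 ≈ -0.00010864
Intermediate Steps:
w = 6 (w = (⅛)*48 = 6)
f = -57 (f = (51 - 102) - 6 = -51 - 6 = -57)
g = 57 (g = -(-57) = -⅙*(-342) = 57)
1/(-9262 + g) = 1/(-9262 + 57) = 1/(-9205) = -1/9205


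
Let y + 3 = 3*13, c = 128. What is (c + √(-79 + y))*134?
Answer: 17152 + 134*I*√43 ≈ 17152.0 + 878.7*I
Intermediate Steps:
y = 36 (y = -3 + 3*13 = -3 + 39 = 36)
(c + √(-79 + y))*134 = (128 + √(-79 + 36))*134 = (128 + √(-43))*134 = (128 + I*√43)*134 = 17152 + 134*I*√43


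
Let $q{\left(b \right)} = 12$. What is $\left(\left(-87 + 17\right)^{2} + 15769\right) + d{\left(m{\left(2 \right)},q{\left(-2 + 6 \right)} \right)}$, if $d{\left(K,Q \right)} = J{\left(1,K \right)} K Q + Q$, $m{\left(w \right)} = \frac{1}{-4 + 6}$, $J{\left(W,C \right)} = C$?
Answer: $20684$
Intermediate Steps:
$m{\left(w \right)} = \frac{1}{2}$
$d{\left(K,Q \right)} = Q + Q K^{2}$ ($d{\left(K,Q \right)} = K K Q + Q = K^{2} Q + Q = Q K^{2} + Q = Q + Q K^{2}$)
$\left(\left(-87 + 17\right)^{2} + 15769\right) + d{\left(m{\left(2 \right)},q{\left(-2 + 6 \right)} \right)} = \left(\left(-87 + 17\right)^{2} + 15769\right) + 12 \left(1 + \left(\frac{1}{2}\right)^{2}\right) = \left(\left(-70\right)^{2} + 15769\right) + 12 \left(1 + \frac{1}{4}\right) = \left(4900 + 15769\right) + 12 \cdot \frac{5}{4} = 20669 + 15 = 20684$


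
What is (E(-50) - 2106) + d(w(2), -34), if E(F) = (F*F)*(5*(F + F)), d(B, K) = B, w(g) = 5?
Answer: -1252101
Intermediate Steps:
E(F) = 10*F³ (E(F) = F²*(5*(2*F)) = F²*(10*F) = 10*F³)
(E(-50) - 2106) + d(w(2), -34) = (10*(-50)³ - 2106) + 5 = (10*(-125000) - 2106) + 5 = (-1250000 - 2106) + 5 = -1252106 + 5 = -1252101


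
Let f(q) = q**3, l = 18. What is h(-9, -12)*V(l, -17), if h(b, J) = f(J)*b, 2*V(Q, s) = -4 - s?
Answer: 101088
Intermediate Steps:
V(Q, s) = -2 - s/2 (V(Q, s) = (-4 - s)/2 = -2 - s/2)
h(b, J) = b*J**3 (h(b, J) = J**3*b = b*J**3)
h(-9, -12)*V(l, -17) = (-9*(-12)**3)*(-2 - 1/2*(-17)) = (-9*(-1728))*(-2 + 17/2) = 15552*(13/2) = 101088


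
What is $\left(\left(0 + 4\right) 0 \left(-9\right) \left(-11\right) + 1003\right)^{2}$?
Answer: $1006009$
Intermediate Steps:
$\left(\left(0 + 4\right) 0 \left(-9\right) \left(-11\right) + 1003\right)^{2} = \left(4 \cdot 0 \left(-9\right) \left(-11\right) + 1003\right)^{2} = \left(0 \left(-9\right) \left(-11\right) + 1003\right)^{2} = \left(0 \left(-11\right) + 1003\right)^{2} = \left(0 + 1003\right)^{2} = 1003^{2} = 1006009$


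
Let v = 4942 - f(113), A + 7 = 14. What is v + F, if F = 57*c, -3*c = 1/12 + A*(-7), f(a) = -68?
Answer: 71273/12 ≈ 5939.4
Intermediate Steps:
A = 7 (A = -7 + 14 = 7)
c = 587/36 (c = -(1/12 + 7*(-7))/3 = -(1*(1/12) - 49)/3 = -(1/12 - 49)/3 = -1/3*(-587/12) = 587/36 ≈ 16.306)
F = 11153/12 (F = 57*(587/36) = 11153/12 ≈ 929.42)
v = 5010 (v = 4942 - 1*(-68) = 4942 + 68 = 5010)
v + F = 5010 + 11153/12 = 71273/12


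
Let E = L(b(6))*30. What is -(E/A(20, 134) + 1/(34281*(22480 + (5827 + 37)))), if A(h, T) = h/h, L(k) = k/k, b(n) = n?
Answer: -29149819921/971660664 ≈ -30.000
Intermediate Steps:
L(k) = 1
E = 30 (E = 1*30 = 30)
A(h, T) = 1
-(E/A(20, 134) + 1/(34281*(22480 + (5827 + 37)))) = -(30/1 + 1/(34281*(22480 + (5827 + 37)))) = -(30*1 + 1/(34281*(22480 + 5864))) = -(30 + (1/34281)/28344) = -(30 + (1/34281)*(1/28344)) = -(30 + 1/971660664) = -1*29149819921/971660664 = -29149819921/971660664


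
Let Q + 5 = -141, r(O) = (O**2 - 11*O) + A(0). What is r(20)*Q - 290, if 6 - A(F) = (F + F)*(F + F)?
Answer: -27446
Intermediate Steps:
A(F) = 6 - 4*F**2 (A(F) = 6 - (F + F)*(F + F) = 6 - 2*F*2*F = 6 - 4*F**2)
r(O) = 6 + O**2 - 11*O (r(O) = (O**2 - 11*O) + (6 - 4*0**2) = (O**2 - 11*O) + (6 - 4*0) = (O**2 - 11*O) + (6 + 0) = (O**2 - 11*O) + 6 = 6 + O**2 - 11*O)
Q = -146 (Q = -5 - 141 = -146)
r(20)*Q - 290 = (6 + 20**2 - 11*20)*(-146) - 290 = (6 + 400 - 220)*(-146) - 290 = 186*(-146) - 290 = -27156 - 290 = -27446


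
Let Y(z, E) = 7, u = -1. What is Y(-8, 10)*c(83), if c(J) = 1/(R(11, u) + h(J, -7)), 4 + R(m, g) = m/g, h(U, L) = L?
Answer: -7/22 ≈ -0.31818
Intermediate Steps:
R(m, g) = -4 + m/g
c(J) = -1/22 (c(J) = 1/((-4 + 11/(-1)) - 7) = 1/((-4 + 11*(-1)) - 7) = 1/((-4 - 11) - 7) = 1/(-15 - 7) = 1/(-22) = -1/22)
Y(-8, 10)*c(83) = 7*(-1/22) = -7/22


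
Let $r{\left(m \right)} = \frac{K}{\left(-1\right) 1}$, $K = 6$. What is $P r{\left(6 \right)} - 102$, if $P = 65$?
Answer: $-492$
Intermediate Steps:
$r{\left(m \right)} = -6$ ($r{\left(m \right)} = \frac{6}{\left(-1\right) 1} = \frac{6}{-1} = 6 \left(-1\right) = -6$)
$P r{\left(6 \right)} - 102 = 65 \left(-6\right) - 102 = -390 - 102 = -492$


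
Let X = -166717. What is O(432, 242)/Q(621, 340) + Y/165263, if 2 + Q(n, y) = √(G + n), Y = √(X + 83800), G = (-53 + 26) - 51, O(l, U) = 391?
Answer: 782/539 + 391*√543/539 + 3*I*√9213/165263 ≈ 18.355 + 0.0017424*I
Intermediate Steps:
G = -78 (G = -27 - 51 = -78)
Y = 3*I*√9213 (Y = √(-166717 + 83800) = √(-82917) = 3*I*√9213 ≈ 287.95*I)
Q(n, y) = -2 + √(-78 + n)
O(432, 242)/Q(621, 340) + Y/165263 = 391/(-2 + √(-78 + 621)) + (3*I*√9213)/165263 = 391/(-2 + √543) + (3*I*√9213)*(1/165263) = 391/(-2 + √543) + 3*I*√9213/165263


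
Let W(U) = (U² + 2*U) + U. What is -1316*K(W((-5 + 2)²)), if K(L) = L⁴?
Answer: -179040347136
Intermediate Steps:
W(U) = U² + 3*U
-1316*K(W((-5 + 2)²)) = -1316*(-5 + 2)⁸*(3 + (-5 + 2)²)⁴ = -1316*6561*(3 + (-3)²)⁴ = -1316*6561*(3 + 9)⁴ = -1316*(9*12)⁴ = -1316*108⁴ = -1316*136048896 = -179040347136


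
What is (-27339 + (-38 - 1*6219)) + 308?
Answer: -33288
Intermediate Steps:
(-27339 + (-38 - 1*6219)) + 308 = (-27339 + (-38 - 6219)) + 308 = (-27339 - 6257) + 308 = -33596 + 308 = -33288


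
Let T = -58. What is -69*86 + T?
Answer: -5992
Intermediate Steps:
-69*86 + T = -69*86 - 58 = -5934 - 58 = -5992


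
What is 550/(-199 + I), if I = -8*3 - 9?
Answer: -275/116 ≈ -2.3707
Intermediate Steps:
I = -33 (I = -24 - 9 = -33)
550/(-199 + I) = 550/(-199 - 33) = 550/(-232) = 550*(-1/232) = -275/116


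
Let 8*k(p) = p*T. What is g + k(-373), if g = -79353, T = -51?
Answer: -615801/8 ≈ -76975.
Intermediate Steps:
k(p) = -51*p/8 (k(p) = (p*(-51))/8 = (-51*p)/8 = -51*p/8)
g + k(-373) = -79353 - 51/8*(-373) = -79353 + 19023/8 = -615801/8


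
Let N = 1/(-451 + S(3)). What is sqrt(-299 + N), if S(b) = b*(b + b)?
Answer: 2*I*sqrt(14014911)/433 ≈ 17.292*I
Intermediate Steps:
S(b) = 2*b**2 (S(b) = b*(2*b) = 2*b**2)
N = -1/433 (N = 1/(-451 + 2*3**2) = 1/(-451 + 2*9) = 1/(-451 + 18) = 1/(-433) = -1/433 ≈ -0.0023095)
sqrt(-299 + N) = sqrt(-299 - 1/433) = sqrt(-129468/433) = 2*I*sqrt(14014911)/433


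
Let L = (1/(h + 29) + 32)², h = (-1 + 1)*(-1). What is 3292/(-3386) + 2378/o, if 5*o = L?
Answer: 15508571084/1461128413 ≈ 10.614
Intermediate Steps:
h = 0 (h = 0*(-1) = 0)
L = 863041/841 (L = (1/(0 + 29) + 32)² = (1/29 + 32)² = (929/29)² = 863041/841 ≈ 1026.2)
o = 863041/4205 (o = (⅕)*(863041/841) = 863041/4205 ≈ 205.24)
3292/(-3386) + 2378/o = 3292/(-3386) + 2378/(863041/4205) = 3292*(-1/3386) + 2378*(4205/863041) = -1646/1693 + 9999490/863041 = 15508571084/1461128413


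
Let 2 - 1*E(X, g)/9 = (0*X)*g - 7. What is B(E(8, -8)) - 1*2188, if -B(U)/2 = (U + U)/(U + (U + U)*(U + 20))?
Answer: -444168/203 ≈ -2188.0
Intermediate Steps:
E(X, g) = 81 (E(X, g) = 18 - 9*((0*X)*g - 7) = 18 - 9*(0*g - 7) = 18 - 9*(0 - 7) = 18 - 9*(-7) = 18 + 63 = 81)
B(U) = -4*U/(U + 2*U*(20 + U)) (B(U) = -2*(U + U)/(U + (U + U)*(U + 20)) = -2*2*U/(U + (2*U)*(20 + U)) = -2*2*U/(U + 2*U*(20 + U)) = -4*U/(U + 2*U*(20 + U)))
B(E(8, -8)) - 1*2188 = -4/(41 + 2*81) - 1*2188 = -4/(41 + 162) - 2188 = -4/203 - 2188 = -444168/203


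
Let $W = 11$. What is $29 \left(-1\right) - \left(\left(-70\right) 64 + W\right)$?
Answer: $4440$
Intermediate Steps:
$29 \left(-1\right) - \left(\left(-70\right) 64 + W\right) = 29 \left(-1\right) - \left(\left(-70\right) 64 + 11\right) = -29 - \left(-4480 + 11\right) = -29 - -4469 = -29 + 4469 = 4440$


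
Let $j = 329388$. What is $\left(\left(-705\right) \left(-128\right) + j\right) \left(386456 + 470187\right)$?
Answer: $359471388804$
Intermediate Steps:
$\left(\left(-705\right) \left(-128\right) + j\right) \left(386456 + 470187\right) = \left(\left(-705\right) \left(-128\right) + 329388\right) \left(386456 + 470187\right) = \left(90240 + 329388\right) 856643 = 419628 \cdot 856643 = 359471388804$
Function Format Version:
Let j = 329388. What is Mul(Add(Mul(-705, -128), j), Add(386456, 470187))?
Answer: 359471388804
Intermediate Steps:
Mul(Add(Mul(-705, -128), j), Add(386456, 470187)) = Mul(Add(Mul(-705, -128), 329388), Add(386456, 470187)) = Mul(Add(90240, 329388), 856643) = Mul(419628, 856643) = 359471388804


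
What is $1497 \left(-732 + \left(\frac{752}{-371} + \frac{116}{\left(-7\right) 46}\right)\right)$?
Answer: $- \frac{1340141346}{1219} \approx -1.0994 \cdot 10^{6}$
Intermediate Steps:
$1497 \left(-732 + \left(\frac{752}{-371} + \frac{116}{\left(-7\right) 46}\right)\right) = 1497 \left(-732 + \left(752 \left(- \frac{1}{371}\right) + \frac{116}{-322}\right)\right) = 1497 \left(-732 + \left(- \frac{752}{371} + 116 \left(- \frac{1}{322}\right)\right)\right) = 1497 \left(-732 - \frac{2910}{1219}\right) = 1497 \left(- \frac{895218}{1219}\right) = - \frac{1340141346}{1219}$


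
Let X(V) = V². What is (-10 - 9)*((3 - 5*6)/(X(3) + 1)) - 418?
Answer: -3667/10 ≈ -366.70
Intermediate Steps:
(-10 - 9)*((3 - 5*6)/(X(3) + 1)) - 418 = (-10 - 9)*((3 - 5*6)/(3² + 1)) - 418 = -19*(3 - 30)/(9 + 1) - 418 = -(-513)/10 - 418 = -19*(-27/10) - 418 = 513/10 - 418 = -3667/10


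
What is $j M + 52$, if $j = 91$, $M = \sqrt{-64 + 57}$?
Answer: $52 + 91 i \sqrt{7} \approx 52.0 + 240.76 i$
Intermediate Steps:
$M = i \sqrt{7}$ ($M = \sqrt{-7} = i \sqrt{7} \approx 2.6458 i$)
$j M + 52 = 91 i \sqrt{7} + 52 = 52 + 91 i \sqrt{7}$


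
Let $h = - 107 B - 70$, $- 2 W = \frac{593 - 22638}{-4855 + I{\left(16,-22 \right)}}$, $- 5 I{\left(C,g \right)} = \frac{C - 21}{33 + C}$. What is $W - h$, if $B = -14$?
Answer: $- \frac{680505469}{475788} \approx -1430.3$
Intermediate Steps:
$I{\left(C,g \right)} = - \frac{-21 + C}{5 \left(33 + C\right)}$ ($I{\left(C,g \right)} = - \frac{\left(C - 21\right) \frac{1}{33 + C}}{5} = - \frac{\left(-21 + C\right) \frac{1}{33 + C}}{5} = - \frac{\frac{1}{33 + C} \left(-21 + C\right)}{5} = - \frac{-21 + C}{5 \left(33 + C\right)}$)
$W = - \frac{1080205}{475788}$ ($W = - \frac{\left(593 - 22638\right) \frac{1}{-4855 + \frac{21 - 16}{5 \left(33 + 16\right)}}}{2} = - \frac{\left(-22045\right) \frac{1}{-4855 + \frac{21 - 16}{5 \cdot 49}}}{2} = - \frac{\left(-22045\right) \frac{1}{-4855 + \frac{1}{5} \cdot \frac{1}{49} \cdot 5}}{2} = - \frac{\left(-22045\right) \frac{1}{-4855 + \frac{1}{49}}}{2} = - \frac{\left(-22045\right) \frac{1}{- \frac{237894}{49}}}{2} = - \frac{\left(-22045\right) \left(- \frac{49}{237894}\right)}{2} = \left(- \frac{1}{2}\right) \frac{1080205}{237894} = - \frac{1080205}{475788} \approx -2.2703$)
$h = 1428$ ($h = \left(-107\right) \left(-14\right) - 70 = 1498 - 70 = 1428$)
$W - h = - \frac{1080205}{475788} - 1428 = - \frac{680505469}{475788}$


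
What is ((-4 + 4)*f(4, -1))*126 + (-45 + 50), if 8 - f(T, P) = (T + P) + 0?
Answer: 5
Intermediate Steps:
f(T, P) = 8 - P - T (f(T, P) = 8 - ((T + P) + 0) = 8 - ((P + T) + 0) = 8 - (P + T) = 8 + (-P - T) = 8 - P - T)
((-4 + 4)*f(4, -1))*126 + (-45 + 50) = ((-4 + 4)*(8 - 1*(-1) - 1*4))*126 + (-45 + 50) = (0*(8 + 1 - 4))*126 + 5 = (0*5)*126 + 5 = 0*126 + 5 = 0 + 5 = 5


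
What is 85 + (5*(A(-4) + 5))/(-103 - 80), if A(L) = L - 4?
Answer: 5190/61 ≈ 85.082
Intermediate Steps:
A(L) = -4 + L
85 + (5*(A(-4) + 5))/(-103 - 80) = 85 + (5*((-4 - 4) + 5))/(-103 - 80) = 85 + (5*(-8 + 5))/(-183) = 85 - 5*(-3)/183 = 85 - 1/183*(-15) = 85 + 5/61 = 5190/61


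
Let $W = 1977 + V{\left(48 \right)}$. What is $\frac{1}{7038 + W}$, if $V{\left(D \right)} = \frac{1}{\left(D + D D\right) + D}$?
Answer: $\frac{2400}{21636001} \approx 0.00011093$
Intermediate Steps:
$V{\left(D \right)} = \frac{1}{D^{2} + 2 D}$ ($V{\left(D \right)} = \frac{1}{\left(D + D^{2}\right) + D} = \frac{1}{D^{2} + 2 D}$)
$W = \frac{4744801}{2400}$ ($W = 1977 + \frac{1}{48 \left(2 + 48\right)} = 1977 + \frac{1}{48 \cdot 50} = 1977 + \frac{1}{48} \cdot \frac{1}{50} = 1977 + \frac{1}{2400} = \frac{4744801}{2400} \approx 1977.0$)
$\frac{1}{7038 + W} = \frac{1}{7038 + \frac{4744801}{2400}} = \frac{1}{\frac{21636001}{2400}} = \frac{2400}{21636001}$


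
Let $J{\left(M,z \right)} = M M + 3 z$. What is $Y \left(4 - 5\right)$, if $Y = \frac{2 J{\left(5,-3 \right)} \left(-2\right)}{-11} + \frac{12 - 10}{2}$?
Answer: $- \frac{75}{11} \approx -6.8182$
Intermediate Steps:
$J{\left(M,z \right)} = M^{2} + 3 z$
$Y = \frac{75}{11}$ ($Y = \frac{2 \left(5^{2} + 3 \left(-3\right)\right) \left(-2\right)}{-11} + \frac{12 - 10}{2} = 2 \left(25 - 9\right) \left(-2\right) \left(- \frac{1}{11}\right) + 2 \cdot \frac{1}{2} = 2 \cdot 16 \left(-2\right) \left(- \frac{1}{11}\right) + 1 = 32 \left(-2\right) \left(- \frac{1}{11}\right) + 1 = \left(-64\right) \left(- \frac{1}{11}\right) + 1 = \frac{64}{11} + 1 = \frac{75}{11} \approx 6.8182$)
$Y \left(4 - 5\right) = \frac{75 \left(4 - 5\right)}{11} = \frac{75}{11} \left(-1\right) = - \frac{75}{11}$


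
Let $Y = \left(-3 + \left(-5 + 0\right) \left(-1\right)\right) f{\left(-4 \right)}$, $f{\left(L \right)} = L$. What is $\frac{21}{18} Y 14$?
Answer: $- \frac{392}{3} \approx -130.67$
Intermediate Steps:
$Y = -8$ ($Y = \left(-3 + \left(-5 + 0\right) \left(-1\right)\right) \left(-4\right) = \left(-3 - -5\right) \left(-4\right) = \left(-3 + 5\right) \left(-4\right) = 2 \left(-4\right) = -8$)
$\frac{21}{18} Y 14 = \frac{21}{18} \left(-8\right) 14 = 21 \cdot \frac{1}{18} \left(-8\right) 14 = \frac{7}{6} \left(-8\right) 14 = \left(- \frac{28}{3}\right) 14 = - \frac{392}{3}$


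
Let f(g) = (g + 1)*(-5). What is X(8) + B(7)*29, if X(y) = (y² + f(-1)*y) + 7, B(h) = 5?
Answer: 216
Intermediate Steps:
f(g) = -5 - 5*g (f(g) = (1 + g)*(-5) = -5 - 5*g)
X(y) = 7 + y² (X(y) = (y² + (-5 - 5*(-1))*y) + 7 = (y² + (-5 + 5)*y) + 7 = (y² + 0*y) + 7 = (y² + 0) + 7 = y² + 7 = 7 + y²)
X(8) + B(7)*29 = (7 + 8²) + 5*29 = (7 + 64) + 145 = 71 + 145 = 216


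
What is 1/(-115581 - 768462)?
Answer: -1/884043 ≈ -1.1312e-6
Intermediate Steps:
1/(-115581 - 768462) = 1/(-884043) = -1/884043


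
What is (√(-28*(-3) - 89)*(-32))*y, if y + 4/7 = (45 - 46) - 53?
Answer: 12224*I*√5/7 ≈ 3904.8*I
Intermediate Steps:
y = -382/7 (y = -4/7 + ((45 - 46) - 53) = -4/7 + (-1 - 53) = -4/7 - 54 = -382/7 ≈ -54.571)
(√(-28*(-3) - 89)*(-32))*y = (√(-28*(-3) - 89)*(-32))*(-382/7) = (√(84 - 89)*(-32))*(-382/7) = (√(-5)*(-32))*(-382/7) = ((I*√5)*(-32))*(-382/7) = -32*I*√5*(-382/7) = 12224*I*√5/7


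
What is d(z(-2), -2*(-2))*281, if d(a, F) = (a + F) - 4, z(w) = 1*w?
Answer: -562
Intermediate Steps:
z(w) = w
d(a, F) = -4 + F + a (d(a, F) = (F + a) - 4 = -4 + F + a)
d(z(-2), -2*(-2))*281 = (-4 - 2*(-2) - 2)*281 = (-4 + 4 - 2)*281 = -2*281 = -562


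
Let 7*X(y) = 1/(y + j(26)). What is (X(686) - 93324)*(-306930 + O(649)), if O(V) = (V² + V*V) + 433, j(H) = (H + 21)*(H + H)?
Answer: -219156081692859/4382 ≈ -5.0013e+10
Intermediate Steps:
j(H) = 2*H*(21 + H) (j(H) = (21 + H)*(2*H) = 2*H*(21 + H))
X(y) = 1/(7*(2444 + y)) (X(y) = 1/(7*(y + 2*26*(21 + 26))) = 1/(7*(y + 2*26*47)) = 1/(7*(y + 2444)) = 1/(7*(2444 + y)))
O(V) = 433 + 2*V² (O(V) = (V² + V²) + 433 = 2*V² + 433 = 433 + 2*V²)
(X(686) - 93324)*(-306930 + O(649)) = (1/(7*(2444 + 686)) - 93324)*(-306930 + (433 + 2*649²)) = ((⅐)/3130 - 93324)*(-306930 + (433 + 2*421201)) = ((⅐)*(1/3130) - 93324)*(-306930 + (433 + 842402)) = (1/21910 - 93324)*(-306930 + 842835) = -2044728839/21910*535905 = -219156081692859/4382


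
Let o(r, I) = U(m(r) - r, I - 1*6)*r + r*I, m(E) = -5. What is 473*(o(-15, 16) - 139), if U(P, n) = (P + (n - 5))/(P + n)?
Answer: -738353/4 ≈ -1.8459e+5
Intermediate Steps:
U(P, n) = (-5 + P + n)/(P + n) (U(P, n) = (P + (-5 + n))/(P + n) = (-5 + P + n)/(P + n))
o(r, I) = I*r + r*(-16 + I - r)/(-11 + I - r) (o(r, I) = ((-5 + (-5 - r) + (I - 1*6))/((-5 - r) + (I - 1*6)))*r + r*I = ((-5 + (-5 - r) + (I - 6))/((-5 - r) + (I - 6)))*r + I*r = ((-5 + (-5 - r) + (-6 + I))/((-5 - r) + (-6 + I)))*r + I*r = ((-16 + I - r)/(-11 + I - r))*r + I*r = r*(-16 + I - r)/(-11 + I - r) + I*r = I*r + r*(-16 + I - r)/(-11 + I - r))
473*(o(-15, 16) - 139) = 473*(-15*(16 - 15 - 1*16 + 16*(11 - 15 - 1*16))/(11 - 15 - 1*16) - 139) = 473*(-15*(16 - 15 - 16 + 16*(11 - 15 - 16))/(11 - 15 - 16) - 139) = 473*(-15*(16 - 15 - 16 + 16*(-20))/(-20) - 139) = 473*(-15*(-1/20)*(16 - 15 - 16 - 320) - 139) = 473*(-15*(-1/20)*(-335) - 139) = 473*(-1005/4 - 139) = 473*(-1561/4) = -738353/4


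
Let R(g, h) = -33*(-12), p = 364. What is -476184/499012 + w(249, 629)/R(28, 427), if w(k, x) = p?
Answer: -433031/12350547 ≈ -0.035062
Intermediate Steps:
R(g, h) = 396
w(k, x) = 364
-476184/499012 + w(249, 629)/R(28, 427) = -476184/499012 + 364/396 = -476184*1/499012 + 364*(1/396) = -119046/124753 + 91/99 = -433031/12350547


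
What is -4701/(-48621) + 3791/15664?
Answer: 85986225/253866448 ≈ 0.33871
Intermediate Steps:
-4701/(-48621) + 3791/15664 = -4701*(-1/48621) + 3791*(1/15664) = 1567/16207 + 3791/15664 = 85986225/253866448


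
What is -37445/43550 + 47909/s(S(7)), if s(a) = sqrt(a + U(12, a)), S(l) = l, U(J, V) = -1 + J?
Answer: -7489/8710 + 47909*sqrt(2)/6 ≈ 11291.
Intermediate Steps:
s(a) = sqrt(11 + a) (s(a) = sqrt(a + (-1 + 12)) = sqrt(a + 11) = sqrt(11 + a))
-37445/43550 + 47909/s(S(7)) = -37445/43550 + 47909/(sqrt(11 + 7)) = -37445*1/43550 + 47909/(sqrt(18)) = -7489/8710 + 47909/((3*sqrt(2))) = -7489/8710 + 47909*(sqrt(2)/6) = -7489/8710 + 47909*sqrt(2)/6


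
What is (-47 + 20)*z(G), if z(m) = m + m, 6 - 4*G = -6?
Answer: -162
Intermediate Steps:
G = 3 (G = 3/2 - 1/4*(-6) = 3/2 + 3/2 = 3)
z(m) = 2*m
(-47 + 20)*z(G) = (-47 + 20)*(2*3) = -27*6 = -162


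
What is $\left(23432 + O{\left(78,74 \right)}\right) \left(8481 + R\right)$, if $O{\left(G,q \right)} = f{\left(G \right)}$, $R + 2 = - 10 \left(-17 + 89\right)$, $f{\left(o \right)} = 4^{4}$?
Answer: $183795192$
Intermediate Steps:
$f{\left(o \right)} = 256$
$R = -722$ ($R = -2 - 10 \left(-17 + 89\right) = -2 - 720 = -722$)
$O{\left(G,q \right)} = 256$
$\left(23432 + O{\left(78,74 \right)}\right) \left(8481 + R\right) = \left(23432 + 256\right) \left(8481 - 722\right) = 23688 \cdot 7759 = 183795192$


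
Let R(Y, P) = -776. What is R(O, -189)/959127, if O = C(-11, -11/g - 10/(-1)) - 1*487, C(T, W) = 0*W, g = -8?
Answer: -776/959127 ≈ -0.00080907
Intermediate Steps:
C(T, W) = 0
O = -487 (O = 0 - 1*487 = 0 - 487 = -487)
R(O, -189)/959127 = -776/959127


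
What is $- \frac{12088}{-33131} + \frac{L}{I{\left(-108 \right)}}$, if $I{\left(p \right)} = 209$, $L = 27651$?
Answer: $\frac{918631673}{6924379} \approx 132.67$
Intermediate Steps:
$- \frac{12088}{-33131} + \frac{L}{I{\left(-108 \right)}} = - \frac{12088}{-33131} + \frac{27651}{209} = \left(-12088\right) \left(- \frac{1}{33131}\right) + 27651 \cdot \frac{1}{209} = \frac{12088}{33131} + \frac{27651}{209} = \frac{918631673}{6924379}$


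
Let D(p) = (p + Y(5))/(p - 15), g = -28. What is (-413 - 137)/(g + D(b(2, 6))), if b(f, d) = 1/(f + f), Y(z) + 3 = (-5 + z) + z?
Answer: 2950/151 ≈ 19.536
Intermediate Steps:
Y(z) = -8 + 2*z (Y(z) = -3 + ((-5 + z) + z) = -3 + (-5 + 2*z) = -8 + 2*z)
b(f, d) = 1/(2*f)
D(p) = (2 + p)/(-15 + p) (D(p) = (p + (-8 + 2*5))/(p - 15) = (p + (-8 + 10))/(-15 + p) = (p + 2)/(-15 + p) = (2 + p)/(-15 + p))
(-413 - 137)/(g + D(b(2, 6))) = (-413 - 137)/(-28 + (2 + (½)/2)/(-15 + (½)/2)) = -550/(-28 + (2 + (½)*(½))/(-15 + (½)*(½))) = -550/(-28 + (2 + ¼)/(-15 + ¼)) = -550/(-28 + (9/4)/(-59/4)) = -550/(-28 - 4/59*9/4) = -550/(-28 - 9/59) = -550/(-1661/59) = -550*(-59/1661) = 2950/151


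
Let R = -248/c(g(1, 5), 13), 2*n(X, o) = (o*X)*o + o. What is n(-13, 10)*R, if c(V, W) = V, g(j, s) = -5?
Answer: -31992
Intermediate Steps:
n(X, o) = o/2 + X*o²/2 (n(X, o) = ((o*X)*o + o)/2 = ((X*o)*o + o)/2 = (X*o² + o)/2 = (o + X*o²)/2 = o/2 + X*o²/2)
R = 248/5 (R = -248/(-5) = -248*(-⅕) = 248/5 ≈ 49.600)
n(-13, 10)*R = ((½)*10*(1 - 13*10))*(248/5) = ((½)*10*(1 - 130))*(248/5) = ((½)*10*(-129))*(248/5) = -645*248/5 = -31992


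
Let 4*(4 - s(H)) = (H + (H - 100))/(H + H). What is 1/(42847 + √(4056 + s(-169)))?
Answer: 28964572/1241042272143 - 26*√2744341/1241042272143 ≈ 2.3304e-5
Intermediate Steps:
s(H) = 4 - (-100 + 2*H)/(8*H) (s(H) = 4 - (H + (H - 100))/(4*(H + H)) = 4 - (H + (-100 + H))/(4*(2*H)) = 4 - (-100 + 2*H)*1/(2*H)/4 = 4 - (-100 + 2*H)/(8*H))
1/(42847 + √(4056 + s(-169))) = 1/(42847 + √(4056 + (5/4)*(10 + 3*(-169))/(-169))) = 1/(42847 + √(4056 + (5/4)*(-1/169)*(10 - 507))) = 1/(42847 + √(4056 + (5/4)*(-1/169)*(-497))) = 1/(42847 + √(4056 + 2485/676)) = 1/(42847 + √(2744341/676)) = 1/(42847 + √2744341/26)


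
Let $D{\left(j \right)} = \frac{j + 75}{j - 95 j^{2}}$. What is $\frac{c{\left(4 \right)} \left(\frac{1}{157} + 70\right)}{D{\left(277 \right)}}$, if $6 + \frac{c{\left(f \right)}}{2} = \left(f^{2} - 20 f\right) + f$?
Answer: $\frac{120169735797}{628} \approx 1.9135 \cdot 10^{8}$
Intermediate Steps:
$c{\left(f \right)} = -12 - 38 f + 2 f^{2}$ ($c{\left(f \right)} = -12 + 2 \left(\left(f^{2} - 20 f\right) + f\right) = -12 + 2 \left(f^{2} - 19 f\right) = -12 + \left(- 38 f + 2 f^{2}\right) = -12 - 38 f + 2 f^{2}$)
$D{\left(j \right)} = \frac{75 + j}{j - 95 j^{2}}$
$\frac{c{\left(4 \right)} \left(\frac{1}{157} + 70\right)}{D{\left(277 \right)}} = \frac{\left(-12 - 152 + 2 \cdot 4^{2}\right) \left(\frac{1}{157} + 70\right)}{\frac{1}{277} \frac{1}{-1 + 95 \cdot 277} \left(-75 - 277\right)} = \frac{\left(-12 - 152 + 2 \cdot 16\right) \left(\frac{1}{157} + 70\right)}{\frac{1}{277} \frac{1}{-1 + 26315} \left(-75 - 277\right)} = \frac{\left(-12 - 152 + 32\right) \frac{10991}{157}}{\frac{1}{277} \cdot \frac{1}{26314} \left(-352\right)} = \frac{\left(-132\right) \frac{10991}{157}}{\frac{1}{277} \cdot \frac{1}{26314} \left(-352\right)} = - \frac{1450812}{157 \left(- \frac{176}{3644489}\right)} = \left(- \frac{1450812}{157}\right) \left(- \frac{3644489}{176}\right) = \frac{120169735797}{628}$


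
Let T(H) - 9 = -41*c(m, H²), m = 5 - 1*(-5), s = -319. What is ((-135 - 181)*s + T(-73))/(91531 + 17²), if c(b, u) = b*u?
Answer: -2084077/91820 ≈ -22.697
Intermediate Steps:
m = 10 (m = 5 + 5 = 10)
T(H) = 9 - 410*H²
((-135 - 181)*s + T(-73))/(91531 + 17²) = ((-135 - 181)*(-319) + (9 - 410*(-73)²))/(91531 + 17²) = (-316*(-319) + (9 - 410*5329))/(91531 + 289) = (100804 + (9 - 2184890))/91820 = (100804 - 2184881)*(1/91820) = -2084077*1/91820 = -2084077/91820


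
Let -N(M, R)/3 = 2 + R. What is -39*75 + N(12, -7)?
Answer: -2910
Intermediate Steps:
N(M, R) = -6 - 3*R (N(M, R) = -3*(2 + R) = -6 - 3*R)
-39*75 + N(12, -7) = -39*75 + (-6 - 3*(-7)) = -2925 + (-6 + 21) = -2925 + 15 = -2910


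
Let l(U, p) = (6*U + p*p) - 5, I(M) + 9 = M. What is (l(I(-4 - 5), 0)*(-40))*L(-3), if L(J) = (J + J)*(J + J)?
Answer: 162720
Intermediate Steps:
I(M) = -9 + M
L(J) = 4*J**2 (L(J) = (2*J)*(2*J) = 4*J**2)
l(U, p) = -5 + p**2 + 6*U (l(U, p) = (6*U + p**2) - 5 = (p**2 + 6*U) - 5 = -5 + p**2 + 6*U)
(l(I(-4 - 5), 0)*(-40))*L(-3) = ((-5 + 0**2 + 6*(-9 + (-4 - 5)))*(-40))*(4*(-3)**2) = ((-5 + 0 + 6*(-9 - 9))*(-40))*(4*9) = ((-5 + 0 + 6*(-18))*(-40))*36 = ((-5 + 0 - 108)*(-40))*36 = -113*(-40)*36 = 4520*36 = 162720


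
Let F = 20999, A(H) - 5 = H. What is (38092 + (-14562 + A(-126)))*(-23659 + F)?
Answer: -62267940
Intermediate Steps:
A(H) = 5 + H
(38092 + (-14562 + A(-126)))*(-23659 + F) = (38092 + (-14562 + (5 - 126)))*(-23659 + 20999) = (38092 + (-14562 - 121))*(-2660) = (38092 - 14683)*(-2660) = 23409*(-2660) = -62267940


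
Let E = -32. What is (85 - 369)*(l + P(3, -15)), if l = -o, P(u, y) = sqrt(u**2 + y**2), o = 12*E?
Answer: -109056 - 852*sqrt(26) ≈ -1.1340e+5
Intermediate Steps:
o = -384 (o = 12*(-32) = -384)
l = 384 (l = -1*(-384) = 384)
(85 - 369)*(l + P(3, -15)) = (85 - 369)*(384 + sqrt(3**2 + (-15)**2)) = -284*(384 + sqrt(9 + 225)) = -284*(384 + sqrt(234)) = -284*(384 + 3*sqrt(26)) = -109056 - 852*sqrt(26)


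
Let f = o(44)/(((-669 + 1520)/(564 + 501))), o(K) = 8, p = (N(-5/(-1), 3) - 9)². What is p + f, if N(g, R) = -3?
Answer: 131064/851 ≈ 154.01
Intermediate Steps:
p = 144 (p = (-3 - 9)² = (-12)² = 144)
f = 8520/851 (f = 8/(((-669 + 1520)/(564 + 501))) = 8/((851/1065)) = 8/((851*(1/1065))) = 8/(851/1065) = 8*(1065/851) = 8520/851 ≈ 10.012)
p + f = 144 + 8520/851 = 131064/851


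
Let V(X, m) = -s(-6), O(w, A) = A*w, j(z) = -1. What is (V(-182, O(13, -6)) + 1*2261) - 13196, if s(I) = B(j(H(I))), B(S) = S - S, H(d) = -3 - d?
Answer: -10935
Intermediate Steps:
B(S) = 0
s(I) = 0
V(X, m) = 0 (V(X, m) = -1*0 = 0)
(V(-182, O(13, -6)) + 1*2261) - 13196 = (0 + 1*2261) - 13196 = (0 + 2261) - 13196 = 2261 - 13196 = -10935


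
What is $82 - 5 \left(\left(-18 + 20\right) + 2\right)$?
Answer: $62$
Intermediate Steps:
$82 - 5 \left(\left(-18 + 20\right) + 2\right) = 82 - 5 \left(2 + 2\right) = 82 - 20 = 62$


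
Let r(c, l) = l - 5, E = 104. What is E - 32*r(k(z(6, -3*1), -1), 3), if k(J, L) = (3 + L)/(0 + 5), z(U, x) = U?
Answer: 168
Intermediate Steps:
k(J, L) = ⅗ + L/5 (k(J, L) = (3 + L)/5 = (3 + L)*(⅕) = ⅗ + L/5)
r(c, l) = -5 + l
E - 32*r(k(z(6, -3*1), -1), 3) = 104 - 32*(-5 + 3) = 104 - 32*(-2) = 104 + 64 = 168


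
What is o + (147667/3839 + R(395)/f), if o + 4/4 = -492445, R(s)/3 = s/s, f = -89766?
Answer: -56563128316733/114870558 ≈ -4.9241e+5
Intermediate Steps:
R(s) = 3 (R(s) = 3*(s/s) = 3*1 = 3)
o = -492446 (o = -1 - 492445 = -492446)
o + (147667/3839 + R(395)/f) = -492446 + (147667/3839 + 3/(-89766)) = -492446 + (147667*(1/3839) + 3*(-1/89766)) = -492446 + (147667/3839 - 1/29922) = -492446 + 4418488135/114870558 = -56563128316733/114870558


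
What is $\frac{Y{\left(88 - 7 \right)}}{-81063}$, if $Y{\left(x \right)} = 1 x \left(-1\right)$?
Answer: $\frac{9}{9007} \approx 0.00099922$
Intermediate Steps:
$Y{\left(x \right)} = - x$ ($Y{\left(x \right)} = x \left(-1\right) = - x$)
$\frac{Y{\left(88 - 7 \right)}}{-81063} = \frac{\left(-1\right) \left(88 - 7\right)}{-81063} = \left(-1\right) 81 \left(- \frac{1}{81063}\right) = \left(-81\right) \left(- \frac{1}{81063}\right) = \frac{9}{9007}$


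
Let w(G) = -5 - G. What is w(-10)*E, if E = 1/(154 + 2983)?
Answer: 5/3137 ≈ 0.0015939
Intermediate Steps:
E = 1/3137 ≈ 0.00031878
w(-10)*E = (-5 - 1*(-10))*(1/3137) = (-5 + 10)*(1/3137) = 5*(1/3137) = 5/3137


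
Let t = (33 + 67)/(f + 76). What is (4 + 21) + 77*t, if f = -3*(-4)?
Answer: 225/2 ≈ 112.50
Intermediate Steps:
f = 12
t = 25/22 (t = (33 + 67)/(12 + 76) = 100/88 = 100*(1/88) = 25/22 ≈ 1.1364)
(4 + 21) + 77*t = (4 + 21) + 77*(25/22) = 25 + 175/2 = 225/2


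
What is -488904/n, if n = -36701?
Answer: 488904/36701 ≈ 13.321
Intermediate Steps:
-488904/n = -488904/(-36701) = -488904*(-1/36701) = 488904/36701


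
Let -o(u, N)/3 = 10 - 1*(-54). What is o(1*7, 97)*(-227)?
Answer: 43584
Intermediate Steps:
o(u, N) = -192 (o(u, N) = -3*(10 - 1*(-54)) = -3*(10 + 54) = -3*64 = -192)
o(1*7, 97)*(-227) = -192*(-227) = 43584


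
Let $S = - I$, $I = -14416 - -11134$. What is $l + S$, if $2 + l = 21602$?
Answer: $24882$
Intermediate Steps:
$l = 21600$ ($l = -2 + 21602 = 21600$)
$I = -3282$ ($I = -14416 + 11134 = -3282$)
$S = 3282$ ($S = \left(-1\right) \left(-3282\right) = 3282$)
$l + S = 21600 + 3282 = 24882$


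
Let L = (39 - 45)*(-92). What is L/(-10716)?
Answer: -46/893 ≈ -0.051512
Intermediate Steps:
L = 552 (L = -6*(-92) = 552)
L/(-10716) = 552/(-10716) = 552*(-1/10716) = -46/893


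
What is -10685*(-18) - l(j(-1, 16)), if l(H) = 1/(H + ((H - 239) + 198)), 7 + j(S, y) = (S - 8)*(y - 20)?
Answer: 3269609/17 ≈ 1.9233e+5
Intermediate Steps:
j(S, y) = -7 + (-20 + y)*(-8 + S) (j(S, y) = -7 + (S - 8)*(y - 20) = -7 + (-8 + S)*(-20 + y) = -7 + (-20 + y)*(-8 + S))
l(H) = 1/(-41 + 2*H) (l(H) = 1/(H + ((-239 + H) + 198)) = 1/(H + (-41 + H)) = 1/(-41 + 2*H))
-10685*(-18) - l(j(-1, 16)) = -10685*(-18) - 1/(-41 + 2*(153 - 20*(-1) - 8*16 - 1*16)) = 192330 - 1/(-41 + 2*(153 + 20 - 128 - 16)) = 192330 - 1/(-41 + 2*29) = 192330 - 1/(-41 + 58) = 192330 - 1/17 = 3269609/17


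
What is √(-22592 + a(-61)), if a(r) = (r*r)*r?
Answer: I*√249573 ≈ 499.57*I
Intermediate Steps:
a(r) = r³ (a(r) = r²*r = r³)
√(-22592 + a(-61)) = √(-22592 + (-61)³) = √(-22592 - 226981) = √(-249573) = I*√249573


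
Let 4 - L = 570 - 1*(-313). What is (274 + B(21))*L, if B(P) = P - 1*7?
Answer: -253152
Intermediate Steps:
B(P) = -7 + P (B(P) = P - 7 = -7 + P)
L = -879 (L = 4 - (570 - 1*(-313)) = 4 - (570 + 313) = 4 - 1*883 = 4 - 883 = -879)
(274 + B(21))*L = (274 + (-7 + 21))*(-879) = (274 + 14)*(-879) = 288*(-879) = -253152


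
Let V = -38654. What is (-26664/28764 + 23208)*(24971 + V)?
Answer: -253716361594/799 ≈ -3.1754e+8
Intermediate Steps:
(-26664/28764 + 23208)*(24971 + V) = (-26664/28764 + 23208)*(24971 - 38654) = (-26664*1/28764 + 23208)*(-13683) = (-2222/2397 + 23208)*(-13683) = (55627354/2397)*(-13683) = -253716361594/799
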